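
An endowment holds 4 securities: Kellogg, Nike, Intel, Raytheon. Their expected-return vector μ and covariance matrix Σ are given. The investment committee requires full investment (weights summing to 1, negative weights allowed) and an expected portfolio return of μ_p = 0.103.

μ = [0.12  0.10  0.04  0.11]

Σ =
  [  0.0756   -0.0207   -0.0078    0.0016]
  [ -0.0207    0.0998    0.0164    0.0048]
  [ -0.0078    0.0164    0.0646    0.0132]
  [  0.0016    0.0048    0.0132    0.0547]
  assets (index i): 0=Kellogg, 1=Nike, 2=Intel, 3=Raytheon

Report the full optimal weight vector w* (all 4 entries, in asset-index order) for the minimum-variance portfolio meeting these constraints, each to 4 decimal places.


g=Σ⁻¹μ = [1.9176  1.2875  0.1552  1.8045]
h=Σ⁻¹𝟙 = [17.1607  10.9495  11.9234  13.9414]
a=μᵀg=0.563560  b=𝟙ᵀg=5.164737  c=𝟙ᵀh=53.975145  D=ac−b²=3.743752
λ₁=(c·0.103−b)/D = (53.975145·0.103−5.164737)/3.743752 = 0.105430
λ₂=(a−b·0.103)/D = (0.563560−5.164737·0.103)/3.743752 = 0.008439
w* = 0.105430·g + 0.008439·h:
  w_0 = 0.105430·1.9176 + 0.008439·17.1607 = 0.3470  (Kellogg)
  w_1 = 0.105430·1.2875 + 0.008439·10.9495 = 0.2281  (Nike)
  w_2 = 0.105430·0.1552 + 0.008439·11.9234 = 0.1170  (Intel)
  w_3 = 0.105430·1.8045 + 0.008439·13.9414 = 0.3079  (Raytheon)
Σw_i=1.0000  μᵀw=0.1030
σ²=wᵀΣw=λ₁·μ_p+λ₂ = 0.105430·0.103 + 0.008439 = 0.019298 ≈ 0.0193

0.3470  0.2281  0.1170  0.3079


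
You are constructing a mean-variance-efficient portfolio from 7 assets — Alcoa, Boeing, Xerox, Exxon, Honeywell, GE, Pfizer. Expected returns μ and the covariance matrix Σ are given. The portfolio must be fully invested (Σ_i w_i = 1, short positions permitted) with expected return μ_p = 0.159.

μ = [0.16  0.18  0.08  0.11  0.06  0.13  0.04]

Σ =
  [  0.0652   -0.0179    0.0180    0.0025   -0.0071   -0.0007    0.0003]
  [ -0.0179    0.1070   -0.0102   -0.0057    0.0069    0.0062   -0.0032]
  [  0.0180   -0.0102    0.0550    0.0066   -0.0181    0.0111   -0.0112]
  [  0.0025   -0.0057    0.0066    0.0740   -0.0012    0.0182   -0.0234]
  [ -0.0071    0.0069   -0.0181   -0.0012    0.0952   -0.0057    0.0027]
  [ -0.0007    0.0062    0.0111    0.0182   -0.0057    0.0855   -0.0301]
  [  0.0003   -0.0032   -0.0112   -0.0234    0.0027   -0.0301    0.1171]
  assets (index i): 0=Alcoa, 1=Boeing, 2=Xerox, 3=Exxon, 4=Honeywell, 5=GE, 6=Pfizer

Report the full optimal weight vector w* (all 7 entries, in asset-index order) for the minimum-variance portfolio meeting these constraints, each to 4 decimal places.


0.4493  0.3237  -0.0633  0.1297  -0.0031  0.1476  0.0161

p=Σ⁻¹μ = [2.8392  2.2265  1.0180  1.5013  0.9444  1.3907  1.1282]
q=Σ⁻¹𝟙 = [14.5924  13.3201  19.9373  14.7834  14.8498  11.8925  16.4419]
a=μᵀp=1.384205  b=𝟙ᵀp=11.048252  c=𝟙ᵀq=105.817454  D=ac−b²=24.409154
λ₁=(c·0.159−b)/D = (105.817454·0.159−11.048252)/24.409154 = 0.236662
λ₂=(a−b·0.159)/D = (1.384205−11.048252·0.159)/24.409154 = -0.015259
w* = 0.236662·p + -0.015259·q:
  w_0 = 0.236662·2.8392 + -0.015259·14.5924 = 0.4493  (Alcoa)
  w_1 = 0.236662·2.2265 + -0.015259·13.3201 = 0.3237  (Boeing)
  w_2 = 0.236662·1.0180 + -0.015259·19.9373 = -0.0633  (Xerox)
  w_3 = 0.236662·1.5013 + -0.015259·14.7834 = 0.1297  (Exxon)
  w_4 = 0.236662·0.9444 + -0.015259·14.8498 = -0.0031  (Honeywell)
  w_5 = 0.236662·1.3907 + -0.015259·11.8925 = 0.1476  (GE)
  w_6 = 0.236662·1.1282 + -0.015259·16.4419 = 0.0161  (Pfizer)
Σw_i=1.0000  μᵀw=0.1590
σ²=wᵀΣw=λ₁·μ_p+λ₂ = 0.236662·0.159 + -0.015259 = 0.022370 ≈ 0.0224


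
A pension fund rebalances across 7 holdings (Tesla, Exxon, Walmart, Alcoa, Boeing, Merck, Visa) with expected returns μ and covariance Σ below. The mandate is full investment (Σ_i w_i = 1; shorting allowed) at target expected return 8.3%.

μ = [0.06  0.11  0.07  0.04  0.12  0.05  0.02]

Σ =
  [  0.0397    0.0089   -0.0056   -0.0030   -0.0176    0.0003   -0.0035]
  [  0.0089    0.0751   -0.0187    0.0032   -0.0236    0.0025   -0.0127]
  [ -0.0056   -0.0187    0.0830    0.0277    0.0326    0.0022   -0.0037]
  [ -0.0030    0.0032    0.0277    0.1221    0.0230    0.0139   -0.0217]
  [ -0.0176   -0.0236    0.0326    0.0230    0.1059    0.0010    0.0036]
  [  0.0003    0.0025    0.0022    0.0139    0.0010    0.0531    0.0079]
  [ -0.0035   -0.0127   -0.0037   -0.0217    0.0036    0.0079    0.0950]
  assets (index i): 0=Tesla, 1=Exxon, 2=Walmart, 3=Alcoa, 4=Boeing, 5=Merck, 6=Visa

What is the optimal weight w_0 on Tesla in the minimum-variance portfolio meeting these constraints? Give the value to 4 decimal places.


0.2637

x=Σ⁻¹μ = [1.9318  2.0215  0.8374  -0.1950  1.6680  0.7589  0.4137]
y=Σ⁻¹𝟙 = [30.0728  18.6415  11.8790  4.0921  13.4471  13.9066  13.8577]
a=μᵀx=0.635467  b=𝟙ᵀx=7.436276  c=𝟙ᵀy=105.896667  D=ac−b²=11.995632
λ₁=(c·0.083−b)/D = (105.896667·0.083−7.436276)/11.995632 = 0.112803
λ₂=(a−b·0.083)/D = (0.635467−7.436276·0.083)/11.995632 = 0.001522
w* = 0.112803·x + 0.001522·y:
  w_0 = 0.112803·1.9318 + 0.001522·30.0728 = 0.2637  (Tesla)
  w_1 = 0.112803·2.0215 + 0.001522·18.6415 = 0.2564  (Exxon)
  w_2 = 0.112803·0.8374 + 0.001522·11.8790 = 0.1125  (Walmart)
  w_3 = 0.112803·-0.1950 + 0.001522·4.0921 = -0.0158  (Alcoa)
  w_4 = 0.112803·1.6680 + 0.001522·13.4471 = 0.2086  (Boeing)
  w_5 = 0.112803·0.7589 + 0.001522·13.9066 = 0.1068  (Merck)
  w_6 = 0.112803·0.4137 + 0.001522·13.8577 = 0.0678  (Visa)
Σw_i=1.0000  μᵀw=0.0830
σ²=wᵀΣw=λ₁·μ_p+λ₂ = 0.112803·0.083 + 0.001522 = 0.010885 ≈ 0.0109


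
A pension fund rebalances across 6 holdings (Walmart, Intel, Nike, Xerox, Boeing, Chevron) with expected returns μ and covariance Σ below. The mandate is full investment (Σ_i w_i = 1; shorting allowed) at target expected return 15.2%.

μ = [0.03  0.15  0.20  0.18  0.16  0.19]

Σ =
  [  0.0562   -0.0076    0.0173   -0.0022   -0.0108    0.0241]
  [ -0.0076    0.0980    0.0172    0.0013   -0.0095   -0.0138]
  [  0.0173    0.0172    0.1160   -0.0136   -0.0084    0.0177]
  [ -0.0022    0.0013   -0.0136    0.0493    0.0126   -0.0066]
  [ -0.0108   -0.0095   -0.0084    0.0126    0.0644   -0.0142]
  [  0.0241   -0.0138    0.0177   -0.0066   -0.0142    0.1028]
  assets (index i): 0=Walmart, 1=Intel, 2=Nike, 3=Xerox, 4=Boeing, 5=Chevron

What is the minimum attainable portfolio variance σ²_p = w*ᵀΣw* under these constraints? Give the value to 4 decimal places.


u=Σ⁻¹μ = [-0.1310  1.7769  1.7422  3.6985  2.7656  2.4370]
v=Σ⁻¹𝟙 = [17.9615  13.6826  5.9763  18.6491  19.9557  10.2784]
a=μᵀu=2.182293  b=𝟙ᵀu=12.289142  c=𝟙ᵀv=86.503595  D=ac−b²=37.753201
λ₁=(c·0.152−b)/D = (86.503595·0.152−12.289142)/37.753201 = 0.022764
λ₂=(a−b·0.152)/D = (2.182293−12.289142·0.152)/37.753201 = 0.008326
w* = 0.022764·u + 0.008326·v:
  w_0 = 0.022764·-0.1310 + 0.008326·17.9615 = 0.1466  (Walmart)
  w_1 = 0.022764·1.7769 + 0.008326·13.6826 = 0.1544  (Intel)
  w_2 = 0.022764·1.7422 + 0.008326·5.9763 = 0.0894  (Nike)
  w_3 = 0.022764·3.6985 + 0.008326·18.6491 = 0.2395  (Xerox)
  w_4 = 0.022764·2.7656 + 0.008326·19.9557 = 0.2291  (Boeing)
  w_5 = 0.022764·2.4370 + 0.008326·10.2784 = 0.1411  (Chevron)
Σw_i=1.0000  μᵀw=0.1520
σ²=wᵀΣw=λ₁·μ_p+λ₂ = 0.022764·0.152 + 0.008326 = 0.011786 ≈ 0.0118

0.0118


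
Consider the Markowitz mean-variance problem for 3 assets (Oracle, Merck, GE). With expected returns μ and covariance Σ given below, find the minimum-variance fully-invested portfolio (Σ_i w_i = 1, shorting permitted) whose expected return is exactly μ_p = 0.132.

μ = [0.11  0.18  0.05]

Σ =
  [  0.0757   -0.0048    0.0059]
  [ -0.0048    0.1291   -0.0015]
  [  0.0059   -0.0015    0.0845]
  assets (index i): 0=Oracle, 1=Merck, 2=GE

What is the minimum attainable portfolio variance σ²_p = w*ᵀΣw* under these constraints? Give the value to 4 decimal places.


0.0385

g=Σ⁻¹μ = [1.5055  1.4562  0.5124]
h=Σ⁻¹𝟙 = [12.8759  8.3534  11.0836]
a=μᵀg=0.453343  b=𝟙ᵀg=3.474145  c=𝟙ᵀh=32.312894  D=ac−b²=2.579139
λ₁=(c·0.132−b)/D = (32.312894·0.132−3.474145)/2.579139 = 0.306753
λ₂=(a−b·0.132)/D = (0.453343−3.474145·0.132)/2.579139 = -0.002033
w* = 0.306753·g + -0.002033·h:
  w_0 = 0.306753·1.5055 + -0.002033·12.8759 = 0.4356  (Oracle)
  w_1 = 0.306753·1.4562 + -0.002033·8.3534 = 0.4297  (Merck)
  w_2 = 0.306753·0.5124 + -0.002033·11.0836 = 0.1347  (GE)
Σw_i=1.0000  μᵀw=0.1320
σ²=wᵀΣw=λ₁·μ_p+λ₂ = 0.306753·0.132 + -0.002033 = 0.038458 ≈ 0.0385


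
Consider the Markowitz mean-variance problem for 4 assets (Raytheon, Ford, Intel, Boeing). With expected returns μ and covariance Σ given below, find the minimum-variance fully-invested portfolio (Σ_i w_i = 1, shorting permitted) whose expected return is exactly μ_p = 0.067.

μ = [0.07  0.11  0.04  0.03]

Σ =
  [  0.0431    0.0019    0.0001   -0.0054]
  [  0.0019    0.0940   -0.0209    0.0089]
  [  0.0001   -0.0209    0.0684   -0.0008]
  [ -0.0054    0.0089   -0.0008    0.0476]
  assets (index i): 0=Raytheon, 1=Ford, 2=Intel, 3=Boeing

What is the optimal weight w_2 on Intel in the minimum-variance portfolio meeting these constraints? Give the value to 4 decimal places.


0.2230

u=Σ⁻¹μ = [1.6384  1.3007  0.9867  0.5895]
v=Σ⁻¹𝟙 = [25.3686  12.1766  18.5598  21.9216]
a=μᵀu=0.314913  b=𝟙ᵀu=4.515261  c=𝟙ᵀv=78.026506  D=ac−b²=4.183986
λ₁=(c·0.067−b)/D = (78.026506·0.067−4.515261)/4.183986 = 0.170296
λ₂=(a−b·0.067)/D = (0.314913−4.515261·0.067)/4.183986 = 0.002961
w* = 0.170296·u + 0.002961·v:
  w_0 = 0.170296·1.6384 + 0.002961·25.3686 = 0.3541  (Raytheon)
  w_1 = 0.170296·1.3007 + 0.002961·12.1766 = 0.2576  (Ford)
  w_2 = 0.170296·0.9867 + 0.002961·18.5598 = 0.2230  (Intel)
  w_3 = 0.170296·0.5895 + 0.002961·21.9216 = 0.1653  (Boeing)
Σw_i=1.0000  μᵀw=0.0670
σ²=wᵀΣw=λ₁·μ_p+λ₂ = 0.170296·0.067 + 0.002961 = 0.014371 ≈ 0.0144


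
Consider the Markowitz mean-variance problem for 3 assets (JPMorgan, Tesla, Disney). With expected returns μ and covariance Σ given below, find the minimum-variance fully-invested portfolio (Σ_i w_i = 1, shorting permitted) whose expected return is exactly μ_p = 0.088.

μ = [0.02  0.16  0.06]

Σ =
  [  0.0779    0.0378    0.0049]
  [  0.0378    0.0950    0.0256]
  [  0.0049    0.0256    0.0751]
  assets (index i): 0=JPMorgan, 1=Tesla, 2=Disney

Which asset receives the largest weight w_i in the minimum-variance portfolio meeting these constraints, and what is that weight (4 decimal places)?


p=Σ⁻¹μ = [-0.6782  1.9015  0.1950]
q=Σ⁻¹𝟙 = [10.5481  3.2226  11.5289]
a=μᵀp=0.302379  b=𝟙ᵀp=1.418304  c=𝟙ᵀq=25.299500  D=ac−b²=5.638456
λ₁=(c·0.088−b)/D = (25.299500·0.088−1.418304)/5.638456 = 0.143311
λ₂=(a−b·0.088)/D = (0.302379−1.418304·0.088)/5.638456 = 0.031492
w* = 0.143311·p + 0.031492·q:
  w_0 = 0.143311·-0.6782 + 0.031492·10.5481 = 0.2350  (JPMorgan)
  w_1 = 0.143311·1.9015 + 0.031492·3.2226 = 0.3740  (Tesla)
  w_2 = 0.143311·0.1950 + 0.031492·11.5289 = 0.3910  (Disney)
Σw_i=1.0000  μᵀw=0.0880
σ²=wᵀΣw=λ₁·μ_p+λ₂ = 0.143311·0.088 + 0.031492 = 0.044104 ≈ 0.0441

Disney (0.3910)


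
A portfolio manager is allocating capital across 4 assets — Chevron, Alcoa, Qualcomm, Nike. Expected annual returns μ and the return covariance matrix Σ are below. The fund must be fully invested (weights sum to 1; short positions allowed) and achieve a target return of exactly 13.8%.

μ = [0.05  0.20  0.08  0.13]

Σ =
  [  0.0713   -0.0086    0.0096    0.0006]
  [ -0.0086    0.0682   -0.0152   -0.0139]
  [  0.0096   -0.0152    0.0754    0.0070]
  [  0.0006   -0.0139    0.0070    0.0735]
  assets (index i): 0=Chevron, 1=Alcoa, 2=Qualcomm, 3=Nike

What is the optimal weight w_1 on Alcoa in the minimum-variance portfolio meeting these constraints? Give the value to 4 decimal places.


p=Σ⁻¹μ = [0.9455  3.8652  1.5017  2.3489]
q=Σ⁻¹𝟙 = [14.7196  23.1121  14.5183  16.4735]
a=μᵀp=1.245822  b=𝟙ᵀp=8.661421  c=𝟙ᵀq=68.823482  D=ac−b²=10.721606
λ₁=(c·0.138−b)/D = (68.823482·0.138−8.661421)/10.721606 = 0.077994
λ₂=(a−b·0.138)/D = (1.245822−8.661421·0.138)/10.721606 = 0.004714
w* = 0.077994·p + 0.004714·q:
  w_0 = 0.077994·0.9455 + 0.004714·14.7196 = 0.1431  (Chevron)
  w_1 = 0.077994·3.8652 + 0.004714·23.1121 = 0.4104  (Alcoa)
  w_2 = 0.077994·1.5017 + 0.004714·14.5183 = 0.1856  (Qualcomm)
  w_3 = 0.077994·2.3489 + 0.004714·16.4735 = 0.2609  (Nike)
Σw_i=1.0000  μᵀw=0.1380
σ²=wᵀΣw=λ₁·μ_p+λ₂ = 0.077994·0.138 + 0.004714 = 0.015478 ≈ 0.0155

0.4104


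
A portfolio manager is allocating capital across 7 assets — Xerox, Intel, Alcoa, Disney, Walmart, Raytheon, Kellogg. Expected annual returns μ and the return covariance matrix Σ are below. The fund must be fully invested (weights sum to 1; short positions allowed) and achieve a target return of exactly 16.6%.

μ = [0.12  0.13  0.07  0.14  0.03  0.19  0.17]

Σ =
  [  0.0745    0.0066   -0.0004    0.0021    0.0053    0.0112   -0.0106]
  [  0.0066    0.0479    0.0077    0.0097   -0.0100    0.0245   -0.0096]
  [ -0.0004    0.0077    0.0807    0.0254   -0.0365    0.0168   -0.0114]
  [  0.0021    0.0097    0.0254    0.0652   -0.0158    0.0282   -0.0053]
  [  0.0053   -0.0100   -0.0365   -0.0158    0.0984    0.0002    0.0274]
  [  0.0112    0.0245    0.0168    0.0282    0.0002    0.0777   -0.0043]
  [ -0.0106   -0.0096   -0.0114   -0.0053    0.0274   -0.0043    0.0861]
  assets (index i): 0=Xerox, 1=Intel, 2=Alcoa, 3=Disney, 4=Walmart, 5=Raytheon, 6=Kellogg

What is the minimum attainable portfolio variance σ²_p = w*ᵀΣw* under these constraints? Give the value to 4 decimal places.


p=Σ⁻¹μ = [1.5798  2.1221  0.4159  1.3732  0.0921  1.1022  2.5709]
q=Σ⁻¹𝟙 = [12.4359  21.5870  16.4436  11.4478  15.9482  -2.7488  13.2217]
a=μᵀp=1.336042  b=𝟙ᵀp=9.256222  c=𝟙ᵀq=88.335347  D=ac−b²=32.342064
λ₁=(c·0.166−b)/D = (88.335347·0.166−9.256222)/32.342064 = 0.167195
λ₂=(a−b·0.166)/D = (1.336042−9.256222·0.166)/32.342064 = -0.006199
w* = 0.167195·p + -0.006199·q:
  w_0 = 0.167195·1.5798 + -0.006199·12.4359 = 0.1870  (Xerox)
  w_1 = 0.167195·2.1221 + -0.006199·21.5870 = 0.2210  (Intel)
  w_2 = 0.167195·0.4159 + -0.006199·16.4436 = -0.0324  (Alcoa)
  w_3 = 0.167195·1.3732 + -0.006199·11.4478 = 0.1586  (Disney)
  w_4 = 0.167195·0.0921 + -0.006199·15.9482 = -0.0835  (Walmart)
  w_5 = 0.167195·1.1022 + -0.006199·-2.7488 = 0.2013  (Raytheon)
  w_6 = 0.167195·2.5709 + -0.006199·13.2217 = 0.3479  (Kellogg)
Σw_i=1.0000  μᵀw=0.1660
σ²=wᵀΣw=λ₁·μ_p+λ₂ = 0.167195·0.166 + -0.006199 = 0.021555 ≈ 0.0216

0.0216


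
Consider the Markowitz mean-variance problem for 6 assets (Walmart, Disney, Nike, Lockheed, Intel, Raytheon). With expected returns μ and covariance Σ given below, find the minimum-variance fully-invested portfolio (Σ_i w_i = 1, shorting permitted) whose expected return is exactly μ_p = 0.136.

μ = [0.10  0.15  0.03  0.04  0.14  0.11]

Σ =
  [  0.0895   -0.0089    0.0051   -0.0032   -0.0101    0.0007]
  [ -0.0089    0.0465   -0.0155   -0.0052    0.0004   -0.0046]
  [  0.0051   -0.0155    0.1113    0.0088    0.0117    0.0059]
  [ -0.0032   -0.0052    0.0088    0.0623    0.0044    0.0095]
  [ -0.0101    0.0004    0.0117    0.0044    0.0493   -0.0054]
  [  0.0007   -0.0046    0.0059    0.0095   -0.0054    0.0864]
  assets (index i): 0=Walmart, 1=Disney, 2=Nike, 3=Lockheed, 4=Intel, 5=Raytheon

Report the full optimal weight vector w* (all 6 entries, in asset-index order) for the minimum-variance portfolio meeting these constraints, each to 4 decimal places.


0.1664  0.3723  -0.0178  -0.0163  0.3404  0.1549

g=Σ⁻¹μ = [1.8611  3.8567  0.2513  0.5519  3.2549  1.5890]
h=Σ⁻¹𝟙 = [16.5522  30.1385  8.3468  14.8652  21.4571  12.1812]
a=μᵀg=1.424709  b=𝟙ᵀg=11.364932  c=𝟙ᵀh=103.541001  D=ac−b²=18.354074
λ₁=(c·0.136−b)/D = (103.541001·0.136−11.364932)/18.354074 = 0.148013
λ₂=(a−b·0.136)/D = (1.424709−11.364932·0.136)/18.354074 = -0.006588
w* = 0.148013·g + -0.006588·h:
  w_0 = 0.148013·1.8611 + -0.006588·16.5522 = 0.1664  (Walmart)
  w_1 = 0.148013·3.8567 + -0.006588·30.1385 = 0.3723  (Disney)
  w_2 = 0.148013·0.2513 + -0.006588·8.3468 = -0.0178  (Nike)
  w_3 = 0.148013·0.5519 + -0.006588·14.8652 = -0.0163  (Lockheed)
  w_4 = 0.148013·3.2549 + -0.006588·21.4571 = 0.3404  (Intel)
  w_5 = 0.148013·1.5890 + -0.006588·12.1812 = 0.1549  (Raytheon)
Σw_i=1.0000  μᵀw=0.1360
σ²=wᵀΣw=λ₁·μ_p+λ₂ = 0.148013·0.136 + -0.006588 = 0.013541 ≈ 0.0135


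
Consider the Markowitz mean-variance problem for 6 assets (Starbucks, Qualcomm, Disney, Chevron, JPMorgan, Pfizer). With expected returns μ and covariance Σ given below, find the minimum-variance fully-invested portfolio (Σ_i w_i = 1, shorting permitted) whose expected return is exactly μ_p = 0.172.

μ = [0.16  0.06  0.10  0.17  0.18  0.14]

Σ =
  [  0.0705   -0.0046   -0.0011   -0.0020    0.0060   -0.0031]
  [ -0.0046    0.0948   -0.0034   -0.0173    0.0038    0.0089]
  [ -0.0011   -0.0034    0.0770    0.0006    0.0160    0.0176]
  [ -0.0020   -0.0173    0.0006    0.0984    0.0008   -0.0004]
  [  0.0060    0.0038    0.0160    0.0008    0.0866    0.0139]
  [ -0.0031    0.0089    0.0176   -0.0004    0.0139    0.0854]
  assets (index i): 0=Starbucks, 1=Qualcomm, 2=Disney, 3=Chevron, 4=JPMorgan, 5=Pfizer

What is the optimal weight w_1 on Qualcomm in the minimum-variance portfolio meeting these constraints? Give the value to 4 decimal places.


x=Σ⁻¹μ = [2.3227  0.9487  0.7619  1.9296  1.5200  1.2294]
y=Σ⁻¹𝟙 = [15.3331  12.9931  10.5422  12.6720  6.6105  7.7229]
a=μᵀx=1.278513  b=𝟙ᵀx=8.712435  c=𝟙ᵀy=65.873801  D=ac−b²=8.313971
λ₁=(c·0.172−b)/D = (65.873801·0.172−8.712435)/8.313971 = 0.314875
λ₂=(a−b·0.172)/D = (1.278513−8.712435·0.172)/8.313971 = -0.026465
w* = 0.314875·x + -0.026465·y:
  w_0 = 0.314875·2.3227 + -0.026465·15.3331 = 0.3256  (Starbucks)
  w_1 = 0.314875·0.9487 + -0.026465·12.9931 = -0.0451  (Qualcomm)
  w_2 = 0.314875·0.7619 + -0.026465·10.5422 = -0.0391  (Disney)
  w_3 = 0.314875·1.9296 + -0.026465·12.6720 = 0.2722  (Chevron)
  w_4 = 0.314875·1.5200 + -0.026465·6.6105 = 0.3037  (JPMorgan)
  w_5 = 0.314875·1.2294 + -0.026465·7.7229 = 0.1827  (Pfizer)
Σw_i=1.0000  μᵀw=0.1720
σ²=wᵀΣw=λ₁·μ_p+λ₂ = 0.314875·0.172 + -0.026465 = 0.027694 ≈ 0.0277

-0.0451


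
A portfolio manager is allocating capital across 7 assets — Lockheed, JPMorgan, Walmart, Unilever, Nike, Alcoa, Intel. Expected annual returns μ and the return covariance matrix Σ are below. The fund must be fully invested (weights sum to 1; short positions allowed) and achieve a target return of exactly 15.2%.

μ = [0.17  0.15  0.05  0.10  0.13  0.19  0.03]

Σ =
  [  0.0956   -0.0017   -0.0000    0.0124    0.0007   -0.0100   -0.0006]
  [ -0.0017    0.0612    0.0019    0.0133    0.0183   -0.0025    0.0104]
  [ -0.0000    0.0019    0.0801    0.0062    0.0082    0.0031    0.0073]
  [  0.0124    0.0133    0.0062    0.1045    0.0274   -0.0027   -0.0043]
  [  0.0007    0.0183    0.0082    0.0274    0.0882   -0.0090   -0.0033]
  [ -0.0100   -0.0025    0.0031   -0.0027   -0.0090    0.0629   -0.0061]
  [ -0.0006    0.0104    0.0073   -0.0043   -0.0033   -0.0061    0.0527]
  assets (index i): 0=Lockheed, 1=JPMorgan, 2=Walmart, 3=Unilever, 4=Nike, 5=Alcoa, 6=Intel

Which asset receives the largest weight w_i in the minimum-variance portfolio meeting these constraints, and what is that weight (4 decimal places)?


g=Σ⁻¹μ = [2.1729  2.0968  0.2167  0.1902  1.3459  3.7053  0.6789]
h=Σ⁻¹𝟙 = [12.2503  9.9542  8.2507  5.1673  9.7102  21.3378  19.5070]
a=μᵀg=1.613111  b=𝟙ᵀg=10.406673  c=𝟙ᵀh=86.177537  D=ac−b²=30.715119
λ₁=(c·0.152−b)/D = (86.177537·0.152−10.406673)/30.715119 = 0.087654
λ₂=(a−b·0.152)/D = (1.613111−10.406673·0.152)/30.715119 = 0.001019
w* = 0.087654·g + 0.001019·h:
  w_0 = 0.087654·2.1729 + 0.001019·12.2503 = 0.2029  (Lockheed)
  w_1 = 0.087654·2.0968 + 0.001019·9.9542 = 0.1939  (JPMorgan)
  w_2 = 0.087654·0.2167 + 0.001019·8.2507 = 0.0274  (Walmart)
  w_3 = 0.087654·0.1902 + 0.001019·5.1673 = 0.0219  (Unilever)
  w_4 = 0.087654·1.3459 + 0.001019·9.7102 = 0.1279  (Nike)
  w_5 = 0.087654·3.7053 + 0.001019·21.3378 = 0.3465  (Alcoa)
  w_6 = 0.087654·0.6789 + 0.001019·19.5070 = 0.0794  (Intel)
Σw_i=1.0000  μᵀw=0.1520
σ²=wᵀΣw=λ₁·μ_p+λ₂ = 0.087654·0.152 + 0.001019 = 0.014342 ≈ 0.0143

Alcoa (0.3465)


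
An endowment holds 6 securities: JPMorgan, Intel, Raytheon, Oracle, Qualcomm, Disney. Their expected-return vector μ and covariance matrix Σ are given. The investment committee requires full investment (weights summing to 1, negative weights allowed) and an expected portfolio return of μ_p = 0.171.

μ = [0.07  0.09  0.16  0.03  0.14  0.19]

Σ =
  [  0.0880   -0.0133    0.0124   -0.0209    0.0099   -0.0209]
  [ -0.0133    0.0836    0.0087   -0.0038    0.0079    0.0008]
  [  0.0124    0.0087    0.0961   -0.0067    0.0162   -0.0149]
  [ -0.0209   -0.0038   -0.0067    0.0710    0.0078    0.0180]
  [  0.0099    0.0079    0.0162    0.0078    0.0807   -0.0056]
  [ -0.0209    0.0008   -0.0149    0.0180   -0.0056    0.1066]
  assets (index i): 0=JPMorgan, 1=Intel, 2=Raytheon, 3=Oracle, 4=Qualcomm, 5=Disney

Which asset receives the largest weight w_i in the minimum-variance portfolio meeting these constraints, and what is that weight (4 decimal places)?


p=Σ⁻¹μ = [1.1658  0.9642  1.5721  0.2509  1.3137  2.2501]
q=Σ⁻¹𝟙 = [18.4667  14.1024  8.7191  17.5185  6.0985  11.4766]
a=μᵀp=1.038886  b=𝟙ᵀp=7.516828  c=𝟙ᵀq=76.381732  D=ac−b²=22.849229
λ₁=(c·0.171−b)/D = (76.381732·0.171−7.516828)/22.849229 = 0.242654
λ₂=(a−b·0.171)/D = (1.038886−7.516828·0.171)/22.849229 = -0.010788
w* = 0.242654·p + -0.010788·q:
  w_0 = 0.242654·1.1658 + -0.010788·18.4667 = 0.0837  (JPMorgan)
  w_1 = 0.242654·0.9642 + -0.010788·14.1024 = 0.0818  (Intel)
  w_2 = 0.242654·1.5721 + -0.010788·8.7191 = 0.2874  (Raytheon)
  w_3 = 0.242654·0.2509 + -0.010788·17.5185 = -0.1281  (Oracle)
  w_4 = 0.242654·1.3137 + -0.010788·6.0985 = 0.2530  (Qualcomm)
  w_5 = 0.242654·2.2501 + -0.010788·11.4766 = 0.4222  (Disney)
Σw_i=1.0000  μᵀw=0.1710
σ²=wᵀΣw=λ₁·μ_p+λ₂ = 0.242654·0.171 + -0.010788 = 0.030706 ≈ 0.0307

Disney (0.4222)


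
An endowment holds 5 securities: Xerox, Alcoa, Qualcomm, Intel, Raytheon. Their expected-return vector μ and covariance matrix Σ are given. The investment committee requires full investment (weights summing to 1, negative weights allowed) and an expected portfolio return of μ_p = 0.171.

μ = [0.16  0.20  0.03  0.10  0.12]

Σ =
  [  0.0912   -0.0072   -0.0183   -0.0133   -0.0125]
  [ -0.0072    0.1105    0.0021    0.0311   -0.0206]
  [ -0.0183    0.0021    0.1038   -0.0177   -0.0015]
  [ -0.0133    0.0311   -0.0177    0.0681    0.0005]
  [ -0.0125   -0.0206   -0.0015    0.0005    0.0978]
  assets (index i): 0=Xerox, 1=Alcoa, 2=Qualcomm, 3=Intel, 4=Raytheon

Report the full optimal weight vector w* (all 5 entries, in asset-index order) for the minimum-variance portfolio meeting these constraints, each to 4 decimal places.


0.3481  0.4137  -0.0443  0.0002  0.2823

u=Σ⁻¹μ = [2.5615  1.9591  0.9524  1.3070  1.9749]
v=Σ⁻¹𝟙 = [19.6435  7.2488  16.4640  19.3836  14.4159]
a=μᵀu=1.197917  b=𝟙ᵀu=8.754909  c=𝟙ᵀv=77.155839  D=ac−b²=15.777859
λ₁=(c·0.171−b)/D = (77.155839·0.171−8.754909)/15.777859 = 0.281327
λ₂=(a−b·0.171)/D = (1.197917−8.754909·0.171)/15.777859 = -0.018962
w* = 0.281327·u + -0.018962·v:
  w_0 = 0.281327·2.5615 + -0.018962·19.6435 = 0.3481  (Xerox)
  w_1 = 0.281327·1.9591 + -0.018962·7.2488 = 0.4137  (Alcoa)
  w_2 = 0.281327·0.9524 + -0.018962·16.4640 = -0.0443  (Qualcomm)
  w_3 = 0.281327·1.3070 + -0.018962·19.3836 = 0.0002  (Intel)
  w_4 = 0.281327·1.9749 + -0.018962·14.4159 = 0.2823  (Raytheon)
Σw_i=1.0000  μᵀw=0.1710
σ²=wᵀΣw=λ₁·μ_p+λ₂ = 0.281327·0.171 + -0.018962 = 0.029145 ≈ 0.0291


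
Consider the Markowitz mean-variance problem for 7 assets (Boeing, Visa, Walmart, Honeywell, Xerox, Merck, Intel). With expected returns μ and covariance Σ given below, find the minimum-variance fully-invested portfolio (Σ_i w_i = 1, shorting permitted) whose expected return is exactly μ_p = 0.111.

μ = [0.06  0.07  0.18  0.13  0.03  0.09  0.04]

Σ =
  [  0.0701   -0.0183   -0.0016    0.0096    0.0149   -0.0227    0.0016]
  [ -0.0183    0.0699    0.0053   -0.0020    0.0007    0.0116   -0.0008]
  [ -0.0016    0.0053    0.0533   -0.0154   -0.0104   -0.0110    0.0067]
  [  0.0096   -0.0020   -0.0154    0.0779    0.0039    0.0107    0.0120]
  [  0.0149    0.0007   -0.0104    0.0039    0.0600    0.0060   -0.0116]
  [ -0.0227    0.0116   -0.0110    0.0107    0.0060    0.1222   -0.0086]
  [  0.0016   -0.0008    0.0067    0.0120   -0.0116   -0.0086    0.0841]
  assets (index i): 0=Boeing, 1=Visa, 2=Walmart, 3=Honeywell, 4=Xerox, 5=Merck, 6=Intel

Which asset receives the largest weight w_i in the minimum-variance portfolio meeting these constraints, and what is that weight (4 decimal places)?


u=Σ⁻¹μ = [1.0345  0.8342  4.3240  2.2417  0.7373  1.0065  0.0042]
v=Σ⁻¹𝟙 = [16.8906  15.2699  25.3927  12.0295  17.0207  11.0743  11.4552]
a=μᵀu=1.303078  b=𝟙ᵀu=10.182376  c=𝟙ᵀv=109.133032  D=ac−b²=38.528096
λ₁=(c·0.111−b)/D = (109.133032·0.111−10.182376)/38.528096 = 0.050129
λ₂=(a−b·0.111)/D = (1.303078−10.182376·0.111)/38.528096 = 0.004486
w* = 0.050129·u + 0.004486·v:
  w_0 = 0.050129·1.0345 + 0.004486·16.8906 = 0.1276  (Boeing)
  w_1 = 0.050129·0.8342 + 0.004486·15.2699 = 0.1103  (Visa)
  w_2 = 0.050129·4.3240 + 0.004486·25.3927 = 0.3307  (Walmart)
  w_3 = 0.050129·2.2417 + 0.004486·12.0295 = 0.1663  (Honeywell)
  w_4 = 0.050129·0.7373 + 0.004486·17.0207 = 0.1133  (Xerox)
  w_5 = 0.050129·1.0065 + 0.004486·11.0743 = 0.1001  (Merck)
  w_6 = 0.050129·0.0042 + 0.004486·11.4552 = 0.0516  (Intel)
Σw_i=1.0000  μᵀw=0.1110
σ²=wᵀΣw=λ₁·μ_p+λ₂ = 0.050129·0.111 + 0.004486 = 0.010050 ≈ 0.0101

Walmart (0.3307)


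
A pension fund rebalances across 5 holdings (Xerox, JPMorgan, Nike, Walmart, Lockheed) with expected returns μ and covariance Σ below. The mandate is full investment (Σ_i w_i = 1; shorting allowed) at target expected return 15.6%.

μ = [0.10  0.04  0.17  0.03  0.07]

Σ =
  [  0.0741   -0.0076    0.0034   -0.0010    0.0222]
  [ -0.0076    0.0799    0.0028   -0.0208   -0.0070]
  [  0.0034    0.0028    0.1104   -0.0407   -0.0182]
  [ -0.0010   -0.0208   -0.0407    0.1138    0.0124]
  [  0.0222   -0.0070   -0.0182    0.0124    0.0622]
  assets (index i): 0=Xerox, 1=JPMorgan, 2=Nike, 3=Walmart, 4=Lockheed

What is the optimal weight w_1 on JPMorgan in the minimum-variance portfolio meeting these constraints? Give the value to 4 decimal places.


-0.1829

g=Σ⁻¹μ = [0.9774  0.9042  2.0822  1.0427  1.2797]
h=Σ⁻¹𝟙 = [9.9592  18.6176  17.0922  16.6138  16.3070]
a=μᵀg=0.608742  b=𝟙ᵀg=6.286206  c=𝟙ᵀh=78.589860  D=ac−b²=8.324535
λ₁=(c·0.156−b)/D = (78.589860·0.156−6.286206)/8.324535 = 0.717615
λ₂=(a−b·0.156)/D = (0.608742−6.286206·0.156)/8.324535 = -0.044676
w* = 0.717615·g + -0.044676·h:
  w_0 = 0.717615·0.9774 + -0.044676·9.9592 = 0.2565  (Xerox)
  w_1 = 0.717615·0.9042 + -0.044676·18.6176 = -0.1829  (JPMorgan)
  w_2 = 0.717615·2.0822 + -0.044676·17.0922 = 0.7306  (Nike)
  w_3 = 0.717615·1.0427 + -0.044676·16.6138 = 0.0060  (Walmart)
  w_4 = 0.717615·1.2797 + -0.044676·16.3070 = 0.1898  (Lockheed)
Σw_i=1.0000  μᵀw=0.1560
σ²=wᵀΣw=λ₁·μ_p+λ₂ = 0.717615·0.156 + -0.044676 = 0.067272 ≈ 0.0673


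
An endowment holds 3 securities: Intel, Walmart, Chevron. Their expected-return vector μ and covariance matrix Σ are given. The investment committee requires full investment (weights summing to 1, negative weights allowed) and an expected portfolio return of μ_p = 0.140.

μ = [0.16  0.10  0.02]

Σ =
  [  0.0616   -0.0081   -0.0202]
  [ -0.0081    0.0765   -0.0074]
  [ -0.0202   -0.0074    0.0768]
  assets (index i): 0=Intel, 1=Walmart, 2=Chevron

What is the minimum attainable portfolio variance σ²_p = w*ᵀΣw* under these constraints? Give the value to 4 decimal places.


g=Σ⁻¹μ = [3.2530  1.7761  1.2872]
h=Σ⁻¹𝟙 = [25.6273  17.8634  21.4826]
a=μᵀg=0.723845  b=𝟙ᵀg=6.316361  c=𝟙ᵀh=64.973285  D=ac−b²=7.134165
λ₁=(c·0.140−b)/D = (64.973285·0.140−6.316361)/7.134165 = 0.389660
λ₂=(a−b·0.140)/D = (0.723845−6.316361·0.140)/7.134165 = -0.022490
w* = 0.389660·g + -0.022490·h:
  w_0 = 0.389660·3.2530 + -0.022490·25.6273 = 0.6912  (Intel)
  w_1 = 0.389660·1.7761 + -0.022490·17.8634 = 0.2903  (Walmart)
  w_2 = 0.389660·1.2872 + -0.022490·21.4826 = 0.0184  (Chevron)
Σw_i=1.0000  μᵀw=0.1400
σ²=wᵀΣw=λ₁·μ_p+λ₂ = 0.389660·0.140 + -0.022490 = 0.032063 ≈ 0.0321

0.0321


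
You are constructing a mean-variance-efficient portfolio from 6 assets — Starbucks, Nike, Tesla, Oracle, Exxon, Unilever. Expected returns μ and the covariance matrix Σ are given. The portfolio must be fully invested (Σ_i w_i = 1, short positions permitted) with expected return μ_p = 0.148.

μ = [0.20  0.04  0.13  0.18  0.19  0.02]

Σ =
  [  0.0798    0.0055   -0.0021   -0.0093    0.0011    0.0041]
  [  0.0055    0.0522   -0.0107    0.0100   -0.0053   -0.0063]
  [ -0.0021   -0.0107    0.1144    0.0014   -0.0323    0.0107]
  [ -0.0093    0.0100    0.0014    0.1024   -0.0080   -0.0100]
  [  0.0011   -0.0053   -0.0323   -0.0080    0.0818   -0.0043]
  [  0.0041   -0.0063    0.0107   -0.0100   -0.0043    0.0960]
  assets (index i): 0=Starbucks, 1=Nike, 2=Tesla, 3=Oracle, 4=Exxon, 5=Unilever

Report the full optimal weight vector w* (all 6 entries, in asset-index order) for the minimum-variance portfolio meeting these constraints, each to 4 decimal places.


0.1898  0.1388  0.1797  0.1605  0.2683  0.0629

x=Σ⁻¹μ = [2.6940  0.8964  2.1861  2.1818  3.4364  0.2896]
y=Σ⁻¹𝟙 = [11.7995  22.6289  15.9172  11.2406  21.5351  11.7591]
a=μᵀx=1.910298  b=𝟙ᵀx=11.684456  c=𝟙ᵀy=94.880475  D=ac−b²=44.723452
λ₁=(c·0.148−b)/D = (94.880475·0.148−11.684456)/44.723452 = 0.052721
λ₂=(a−b·0.148)/D = (1.910298−11.684456·0.148)/44.723452 = 0.004047
w* = 0.052721·x + 0.004047·y:
  w_0 = 0.052721·2.6940 + 0.004047·11.7995 = 0.1898  (Starbucks)
  w_1 = 0.052721·0.8964 + 0.004047·22.6289 = 0.1388  (Nike)
  w_2 = 0.052721·2.1861 + 0.004047·15.9172 = 0.1797  (Tesla)
  w_3 = 0.052721·2.1818 + 0.004047·11.2406 = 0.1605  (Oracle)
  w_4 = 0.052721·3.4364 + 0.004047·21.5351 = 0.2683  (Exxon)
  w_5 = 0.052721·0.2896 + 0.004047·11.7591 = 0.0629  (Unilever)
Σw_i=1.0000  μᵀw=0.1480
σ²=wᵀΣw=λ₁·μ_p+λ₂ = 0.052721·0.148 + 0.004047 = 0.011850 ≈ 0.0118


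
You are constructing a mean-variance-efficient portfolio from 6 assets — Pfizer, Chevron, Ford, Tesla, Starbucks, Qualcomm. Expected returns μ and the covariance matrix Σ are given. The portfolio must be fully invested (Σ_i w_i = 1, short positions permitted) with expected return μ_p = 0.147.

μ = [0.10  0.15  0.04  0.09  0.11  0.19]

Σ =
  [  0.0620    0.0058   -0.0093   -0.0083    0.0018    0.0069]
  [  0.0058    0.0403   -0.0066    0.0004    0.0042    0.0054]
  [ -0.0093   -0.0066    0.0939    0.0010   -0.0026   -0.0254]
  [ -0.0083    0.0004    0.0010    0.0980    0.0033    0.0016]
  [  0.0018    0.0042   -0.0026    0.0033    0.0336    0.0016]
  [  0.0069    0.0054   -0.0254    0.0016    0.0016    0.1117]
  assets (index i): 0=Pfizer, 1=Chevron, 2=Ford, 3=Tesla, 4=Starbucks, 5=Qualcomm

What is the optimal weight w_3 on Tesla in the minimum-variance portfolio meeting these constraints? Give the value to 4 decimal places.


x=Σ⁻¹μ = [1.3583  3.2195  1.3152  0.8870  2.7319  1.7087]
y=Σ⁻¹𝟙 = [16.1970  21.0877  17.1375  10.2682  26.0850  10.3088]
a=μᵀx=1.376345  b=𝟙ᵀx=11.220509  c=𝟙ᵀy=101.084126  D=ac−b²=13.226809
λ₁=(c·0.147−b)/D = (101.084126·0.147−11.220509)/13.226809 = 0.275112
λ₂=(a−b·0.147)/D = (1.376345−11.220509·0.147)/13.226809 = -0.020645
w* = 0.275112·x + -0.020645·y:
  w_0 = 0.275112·1.3583 + -0.020645·16.1970 = 0.0393  (Pfizer)
  w_1 = 0.275112·3.2195 + -0.020645·21.0877 = 0.4504  (Chevron)
  w_2 = 0.275112·1.3152 + -0.020645·17.1375 = 0.0080  (Ford)
  w_3 = 0.275112·0.8870 + -0.020645·10.2682 = 0.0320  (Tesla)
  w_4 = 0.275112·2.7319 + -0.020645·26.0850 = 0.2130  (Starbucks)
  w_5 = 0.275112·1.7087 + -0.020645·10.3088 = 0.2572  (Qualcomm)
Σw_i=1.0000  μᵀw=0.1470
σ²=wᵀΣw=λ₁·μ_p+λ₂ = 0.275112·0.147 + -0.020645 = 0.019796 ≈ 0.0198

0.0320


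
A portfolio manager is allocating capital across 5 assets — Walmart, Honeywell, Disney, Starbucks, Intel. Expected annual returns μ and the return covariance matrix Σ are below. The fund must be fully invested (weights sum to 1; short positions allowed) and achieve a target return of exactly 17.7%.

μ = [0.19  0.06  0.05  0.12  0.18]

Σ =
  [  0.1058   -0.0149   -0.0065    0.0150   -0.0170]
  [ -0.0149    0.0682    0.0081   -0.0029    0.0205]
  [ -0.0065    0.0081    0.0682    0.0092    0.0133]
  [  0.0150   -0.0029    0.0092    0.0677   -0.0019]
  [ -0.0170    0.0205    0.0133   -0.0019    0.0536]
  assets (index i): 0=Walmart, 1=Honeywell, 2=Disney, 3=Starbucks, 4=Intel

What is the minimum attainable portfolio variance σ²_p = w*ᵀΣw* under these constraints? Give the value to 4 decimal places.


g=Σ⁻¹μ = [2.2777  0.2236  -0.0566  1.3990  4.0587]
h=Σ⁻¹𝟙 = [12.6736  11.9254  9.7481  11.6012  16.1077]
a=μᵀg=1.341797  b=𝟙ᵀg=7.902439  c=𝟙ᵀh=62.055968  D=ac−b²=20.817948
λ₁=(c·0.177−b)/D = (62.055968·0.177−7.902439)/20.817948 = 0.148020
λ₂=(a−b·0.177)/D = (1.341797−7.902439·0.177)/20.817948 = -0.002735
w* = 0.148020·g + -0.002735·h:
  w_0 = 0.148020·2.2777 + -0.002735·12.6736 = 0.3025  (Walmart)
  w_1 = 0.148020·0.2236 + -0.002735·11.9254 = 0.0005  (Honeywell)
  w_2 = 0.148020·-0.0566 + -0.002735·9.7481 = -0.0350  (Disney)
  w_3 = 0.148020·1.3990 + -0.002735·11.6012 = 0.1754  (Starbucks)
  w_4 = 0.148020·4.0587 + -0.002735·16.1077 = 0.5567  (Intel)
Σw_i=1.0000  μᵀw=0.1770
σ²=wᵀΣw=λ₁·μ_p+λ₂ = 0.148020·0.177 + -0.002735 = 0.023465 ≈ 0.0235

0.0235


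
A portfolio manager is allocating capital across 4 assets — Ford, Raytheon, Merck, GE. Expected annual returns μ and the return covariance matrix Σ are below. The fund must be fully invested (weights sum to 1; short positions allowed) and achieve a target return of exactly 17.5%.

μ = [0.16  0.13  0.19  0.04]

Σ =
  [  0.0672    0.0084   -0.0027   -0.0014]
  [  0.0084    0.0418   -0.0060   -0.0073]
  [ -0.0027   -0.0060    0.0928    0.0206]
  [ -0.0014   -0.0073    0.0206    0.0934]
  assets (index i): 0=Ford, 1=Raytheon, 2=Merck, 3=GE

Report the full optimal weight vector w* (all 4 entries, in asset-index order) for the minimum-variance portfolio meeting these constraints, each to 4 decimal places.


0.3328  0.3776  0.4072  -0.1176

p=Σ⁻¹μ = [2.0949  3.0484  2.2612  0.1992]
q=Σ⁻¹𝟙 = [12.4233  24.7594  10.3997  10.5343]
a=μᵀp=1.169084  b=𝟙ᵀp=7.603771  c=𝟙ᵀq=58.116723  D=ac−b²=10.126019
λ₁=(c·0.175−b)/D = (58.116723·0.175−7.603771)/10.126019 = 0.253471
λ₂=(a−b·0.175)/D = (1.169084−7.603771·0.175)/10.126019 = -0.015956
w* = 0.253471·p + -0.015956·q:
  w_0 = 0.253471·2.0949 + -0.015956·12.4233 = 0.3328  (Ford)
  w_1 = 0.253471·3.0484 + -0.015956·24.7594 = 0.3776  (Raytheon)
  w_2 = 0.253471·2.2612 + -0.015956·10.3997 = 0.4072  (Merck)
  w_3 = 0.253471·0.1992 + -0.015956·10.5343 = -0.1176  (GE)
Σw_i=1.0000  μᵀw=0.1750
σ²=wᵀΣw=λ₁·μ_p+λ₂ = 0.253471·0.175 + -0.015956 = 0.028401 ≈ 0.0284


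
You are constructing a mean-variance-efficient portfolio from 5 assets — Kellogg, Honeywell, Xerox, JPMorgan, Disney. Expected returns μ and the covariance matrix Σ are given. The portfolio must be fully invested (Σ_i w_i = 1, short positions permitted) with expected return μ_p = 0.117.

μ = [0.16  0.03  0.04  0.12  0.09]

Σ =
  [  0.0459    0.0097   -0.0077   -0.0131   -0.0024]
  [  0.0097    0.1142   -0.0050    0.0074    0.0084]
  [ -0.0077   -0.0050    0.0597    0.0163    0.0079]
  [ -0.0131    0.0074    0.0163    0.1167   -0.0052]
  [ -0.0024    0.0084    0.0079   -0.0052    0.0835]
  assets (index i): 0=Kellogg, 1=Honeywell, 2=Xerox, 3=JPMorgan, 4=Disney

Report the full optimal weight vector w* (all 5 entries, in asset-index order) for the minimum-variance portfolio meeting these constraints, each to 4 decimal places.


x=Σ⁻¹μ = [4.1287  -0.2493  0.6119  1.4780  1.2557]
y=Σ⁻¹𝟙 = [26.6079  5.7967  16.6338  9.3625  11.1670]
a=μᵀx=0.967967  b=𝟙ᵀx=7.225044  c=𝟙ᵀy=69.567892  D=ac−b²=15.138127
λ₁=(c·0.117−b)/D = (69.567892·0.117−7.225044)/15.138127 = 0.060404
λ₂=(a−b·0.117)/D = (0.967967−7.225044·0.117)/15.138127 = 0.008101
w* = 0.060404·x + 0.008101·y:
  w_0 = 0.060404·4.1287 + 0.008101·26.6079 = 0.4649  (Kellogg)
  w_1 = 0.060404·-0.2493 + 0.008101·5.7967 = 0.0319  (Honeywell)
  w_2 = 0.060404·0.6119 + 0.008101·16.6338 = 0.1717  (Xerox)
  w_3 = 0.060404·1.4780 + 0.008101·9.3625 = 0.1651  (JPMorgan)
  w_4 = 0.060404·1.2557 + 0.008101·11.1670 = 0.1663  (Disney)
Σw_i=1.0000  μᵀw=0.1170
σ²=wᵀΣw=λ₁·μ_p+λ₂ = 0.060404·0.117 + 0.008101 = 0.015168 ≈ 0.0152

0.4649  0.0319  0.1717  0.1651  0.1663


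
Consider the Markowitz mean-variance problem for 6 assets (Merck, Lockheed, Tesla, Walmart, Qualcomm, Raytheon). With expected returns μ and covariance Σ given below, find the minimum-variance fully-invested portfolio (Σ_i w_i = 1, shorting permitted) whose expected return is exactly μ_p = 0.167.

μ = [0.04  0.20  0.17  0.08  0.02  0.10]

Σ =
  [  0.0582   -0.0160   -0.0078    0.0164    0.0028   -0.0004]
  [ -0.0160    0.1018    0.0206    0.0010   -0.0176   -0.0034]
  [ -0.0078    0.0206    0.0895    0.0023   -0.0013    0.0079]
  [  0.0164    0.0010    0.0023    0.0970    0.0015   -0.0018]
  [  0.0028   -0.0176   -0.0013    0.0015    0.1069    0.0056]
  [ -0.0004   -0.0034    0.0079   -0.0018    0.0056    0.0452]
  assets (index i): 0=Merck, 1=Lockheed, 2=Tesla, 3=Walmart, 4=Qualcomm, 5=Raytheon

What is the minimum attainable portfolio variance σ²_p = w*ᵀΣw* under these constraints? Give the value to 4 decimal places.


p=Σ⁻¹μ = [1.2520  2.0200  1.3471  0.5936  0.3841  2.1160]
q=Σ⁻¹𝟙 = [19.7240  13.6946  7.8555  6.8821  9.9919  20.9917]
a=μᵀp=0.949877  b=𝟙ᵀp=7.712886  c=𝟙ᵀq=79.139796  D=ac−b²=15.684451
λ₁=(c·0.167−b)/D = (79.139796·0.167−7.712886)/15.684451 = 0.350886
λ₂=(a−b·0.167)/D = (0.949877−7.712886·0.167)/15.684451 = -0.021561
w* = 0.350886·p + -0.021561·q:
  w_0 = 0.350886·1.2520 + -0.021561·19.7240 = 0.0140  (Merck)
  w_1 = 0.350886·2.0200 + -0.021561·13.6946 = 0.4135  (Lockheed)
  w_2 = 0.350886·1.3471 + -0.021561·7.8555 = 0.3033  (Tesla)
  w_3 = 0.350886·0.5936 + -0.021561·6.8821 = 0.0599  (Walmart)
  w_4 = 0.350886·0.3841 + -0.021561·9.9919 = -0.0807  (Qualcomm)
  w_5 = 0.350886·2.1160 + -0.021561·20.9917 = 0.2899  (Raytheon)
Σw_i=1.0000  μᵀw=0.1670
σ²=wᵀΣw=λ₁·μ_p+λ₂ = 0.350886·0.167 + -0.021561 = 0.037037 ≈ 0.0370

0.0370


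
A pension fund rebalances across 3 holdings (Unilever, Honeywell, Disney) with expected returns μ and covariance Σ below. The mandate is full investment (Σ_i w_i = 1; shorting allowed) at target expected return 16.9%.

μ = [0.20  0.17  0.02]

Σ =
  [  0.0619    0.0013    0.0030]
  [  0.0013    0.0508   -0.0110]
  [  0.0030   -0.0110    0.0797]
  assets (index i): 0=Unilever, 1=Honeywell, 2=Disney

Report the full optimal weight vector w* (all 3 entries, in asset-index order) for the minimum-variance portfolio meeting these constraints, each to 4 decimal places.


g=Σ⁻¹μ = [3.1305  3.3967  0.6019]
h=Σ⁻¹𝟙 = [14.9492  22.5721  15.0997]
a=μᵀg=1.215576  b=𝟙ᵀg=7.129096  c=𝟙ᵀh=52.621018  D=ac−b²=13.140819
λ₁=(c·0.169−b)/D = (52.621018·0.169−7.129096)/13.140819 = 0.134227
λ₂=(a−b·0.169)/D = (1.215576−7.129096·0.169)/13.140819 = 0.000819
w* = 0.134227·g + 0.000819·h:
  w_0 = 0.134227·3.1305 + 0.000819·14.9492 = 0.4324  (Unilever)
  w_1 = 0.134227·3.3967 + 0.000819·22.5721 = 0.4744  (Honeywell)
  w_2 = 0.134227·0.6019 + 0.000819·15.0997 = 0.0932  (Disney)
Σw_i=1.0000  μᵀw=0.1690
σ²=wᵀΣw=λ₁·μ_p+λ₂ = 0.134227·0.169 + 0.000819 = 0.023503 ≈ 0.0235

0.4324  0.4744  0.0932
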